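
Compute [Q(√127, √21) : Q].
[Q(√127, √21) : Q] = 4

[Q(√127):Q] = 2 (min poly x^2 - 127, irreducible since 127 is squarefree > 1). For the top step, suppose √21 ∈ Q(√127), say √21 = c + d√127 with c, d ∈ Q. Squaring: 21 = c^2 + 127d^2 + 2cd√127. Since √127 ∉ Q this forces 2cd = 0. If d = 0 then √21 = c ∈ Q, contradicting 21 squarefree > 1. If c = 0 then 21 = 127d^2, so 127·21 = (127d)^2 is a perfect square in Q — but 127·21 = 2667 is not a perfect square (since 127 and 21 are distinct squarefree integers). Contradiction. Hence √21 ∉ Q(√127), so x^2 - 21 stays irreducible over Q(√127) and [Q(√127, √21) : Q(√127)] = 2. By the tower law, [Q(√127, √21) : Q] = 2 · 2 = 4.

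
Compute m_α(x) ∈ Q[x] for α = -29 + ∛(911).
m_α(x) = x^3 + 87x^2 + 2523x + 23478

Set β = α + 29 = ∛(911), so β^3 = 911. Then (α + 29)^3 - 911 = 0, i.e. α is a root of g(x) = (x + 29)^3 - 911 = x^3 + 87x^2 + 2523x + 23478. Since g(x) = h(x + 29) where h(x) = x^3 - 911, and h is irreducible over Q (because 911 is not a perfect cube, so h has no rational root, and a monic cubic with no rational root is irreducible), g is also irreducible (irreducibility is preserved under the substitution x → x + 29). Hence m_α(x) = x^3 + 87x^2 + 2523x + 23478.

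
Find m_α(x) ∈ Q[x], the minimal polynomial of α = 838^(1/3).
m_α(x) = x^3 - 838

α satisfies α^3 = 838, so x^3 - 838 annihilates α. By the rational root test, a rational root p/q (in lowest terms) of x^3 - 838 would satisfy p^3 = 838 q^3, forcing q = 1 and p^3 = 838; but 838 is not a perfect cube, contradiction. A monic cubic over Q with no rational root is irreducible (any nontrivial factorization would include a linear factor). Hence x^3 - 838 is the minimal polynomial of α, and in particular [Q(α):Q] = 3.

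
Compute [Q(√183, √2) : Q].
[Q(√183, √2) : Q] = 4

[Q(√183):Q] = 2 (min poly x^2 - 183, irreducible since 183 is squarefree > 1). For the top step, suppose √2 ∈ Q(√183), say √2 = c + d√183 with c, d ∈ Q. Squaring: 2 = c^2 + 183d^2 + 2cd√183. Since √183 ∉ Q this forces 2cd = 0. If d = 0 then √2 = c ∈ Q, contradicting 2 squarefree > 1. If c = 0 then 2 = 183d^2, so 183·2 = (183d)^2 is a perfect square in Q — but 183·2 = 366 is not a perfect square (since 183 and 2 are distinct squarefree integers). Contradiction. Hence √2 ∉ Q(√183), so x^2 - 2 stays irreducible over Q(√183) and [Q(√183, √2) : Q(√183)] = 2. By the tower law, [Q(√183, √2) : Q] = 2 · 2 = 4.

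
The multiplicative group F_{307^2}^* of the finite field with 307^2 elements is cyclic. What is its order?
|F_{307^2}^*| = 94248

F_{307^2} has 307^2 = 94249 elements; its multiplicative group consists of all nonzero elements, so |F_{307^2}^*| = 94249 - 1 = 94248. (It is cyclic since any finite subgroup of the multiplicative group of a field is cyclic.)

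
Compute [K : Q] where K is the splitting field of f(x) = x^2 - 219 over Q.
[K : Q] = 2

f(x) = x^2 - 219 factors as (x - √219)(x + √219). The splitting field is K = Q(√219). Since 219 is squarefree and > 1, it is not a perfect square, so x^2 - 219 is irreducible over Q and [Q(√219) : Q] = 2. Hence [K : Q] = 2.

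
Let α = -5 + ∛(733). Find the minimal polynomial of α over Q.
m_α(x) = x^3 + 15x^2 + 75x - 608

Set β = α + 5 = ∛(733), so β^3 = 733. Then (α + 5)^3 - 733 = 0, i.e. α is a root of g(x) = (x + 5)^3 - 733 = x^3 + 15x^2 + 75x - 608. Since g(x) = h(x + 5) where h(x) = x^3 - 733, and h is irreducible over Q (because 733 is not a perfect cube, so h has no rational root, and a monic cubic with no rational root is irreducible), g is also irreducible (irreducibility is preserved under the substitution x → x + 5). Hence m_α(x) = x^3 + 15x^2 + 75x - 608.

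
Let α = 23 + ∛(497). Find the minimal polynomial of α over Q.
m_α(x) = x^3 - 69x^2 + 1587x - 12664

Set β = α - 23 = ∛(497), so β^3 = 497. Then (α - 23)^3 - 497 = 0, i.e. α is a root of g(x) = (x - 23)^3 - 497 = x^3 - 69x^2 + 1587x - 12664. Since g(x) = h(x - 23) where h(x) = x^3 - 497, and h is irreducible over Q (because 497 is not a perfect cube, so h has no rational root, and a monic cubic with no rational root is irreducible), g is also irreducible (irreducibility is preserved under the substitution x → x - 23). Hence m_α(x) = x^3 - 69x^2 + 1587x - 12664.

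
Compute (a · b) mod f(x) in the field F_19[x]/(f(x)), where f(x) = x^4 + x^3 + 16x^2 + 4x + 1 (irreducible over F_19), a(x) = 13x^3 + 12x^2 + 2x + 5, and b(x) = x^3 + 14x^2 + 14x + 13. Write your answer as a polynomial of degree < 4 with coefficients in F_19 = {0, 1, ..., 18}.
a · b ≡ 5x^3 + 14x^2 + 6x + 7 (mod f(x))

Multiply in F_19[x]: a(x)·b(x) = (13x^3 + 12x^2 + 2x + 5)·(x^3 + 14x^2 + 14x + 13) = 13x^6 + 4x^5 + 10x^4 + 9x^3 + 7x^2 + x + 8. This has degree ≥ 4, so divide by f(x) over F_19: 13x^6 + 4x^5 + 10x^4 + 9x^3 + 7x^2 + x + 8 = (13x^2 + 10x + 1)·(x^4 + x^3 + 16x^2 + 4x + 1) + (5x^3 + 14x^2 + 6x + 7). Hence a·b ≡ 5x^3 + 14x^2 + 6x + 7 (mod f). (F_19[x]/(f) is a field with 19^4 = 130321 elements since f is irreducible of degree 4.)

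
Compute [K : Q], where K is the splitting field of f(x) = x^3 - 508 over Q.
[K : Q] = 6

The roots of x^3 - 508 are ∛508, ω∛508, ω^2∛508 where ω = e^(2πi/3) is a primitive cube root of unity, so K = Q(∛508, ω). Now [Q(∛508):Q] = 3 (since 508 is not a perfect cube, x^3 - 508 is irreducible) and [Q(ω):Q] = 2. Both 2 and 3 divide [K:Q], and [K:Q] ≤ 3·2 = 6, so [K:Q] = 6. (Equivalently: Q(∛508) ⊂ R but ω ∉ R, so [K : Q(∛508)] = 2.)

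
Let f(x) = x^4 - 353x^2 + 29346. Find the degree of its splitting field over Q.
[K : Q] = 4

Solving the quadratic in x^2: x^2 = (353 ± √(353^2 - 4·29346))/2 = (353 ± √7225)/2 = (353 ± 85)/2, giving x^2 = 219 or x^2 = 134. So f(x) = (x^2 - 219)(x^2 - 134) and the roots of f are ±√219, ±√134. Hence the splitting field is K = Q(√219, √134). Since 219 and 134 are distinct squarefree integers > 1, their product 29346 is not a perfect square, so √134 ∉ Q(√219). By the tower law [K:Q] = [Q(√219,√134):Q(√219)] · [Q(√219):Q] = 2 · 2 = 4.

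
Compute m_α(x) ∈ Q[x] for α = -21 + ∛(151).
m_α(x) = x^3 + 63x^2 + 1323x + 9110

Set β = α + 21 = ∛(151), so β^3 = 151. Then (α + 21)^3 - 151 = 0, i.e. α is a root of g(x) = (x + 21)^3 - 151 = x^3 + 63x^2 + 1323x + 9110. Since g(x) = h(x + 21) where h(x) = x^3 - 151, and h is irreducible over Q (because 151 is not a perfect cube, so h has no rational root, and a monic cubic with no rational root is irreducible), g is also irreducible (irreducibility is preserved under the substitution x → x + 21). Hence m_α(x) = x^3 + 63x^2 + 1323x + 9110.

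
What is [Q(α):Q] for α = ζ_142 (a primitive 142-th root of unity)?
[Q(α):Q] = 70

The minimal polynomial of ζ_142 over Q is the 142-th cyclotomic polynomial Φ_142(x), which is irreducible over Q and has degree φ(142) = 70. Hence [Q(α):Q] = φ(142) = 70.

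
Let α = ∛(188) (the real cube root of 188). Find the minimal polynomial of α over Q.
m_α(x) = x^3 - 188

α satisfies α^3 = 188, so x^3 - 188 annihilates α. By the rational root test, a rational root p/q (in lowest terms) of x^3 - 188 would satisfy p^3 = 188 q^3, forcing q = 1 and p^3 = 188; but 188 is not a perfect cube, contradiction. A monic cubic over Q with no rational root is irreducible (any nontrivial factorization would include a linear factor). Hence x^3 - 188 is the minimal polynomial of α, and in particular [Q(α):Q] = 3.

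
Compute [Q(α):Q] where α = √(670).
[Q(α):Q] = 2

[Q(α):Q] equals the degree of the minimal polynomial of α. Here α^2 = 670 and x^2 - 670 is irreducible (d = 670 is squarefree, ≠ 1, hence not a square), so deg(m_α) = 2. Thus [Q(α):Q] = 2.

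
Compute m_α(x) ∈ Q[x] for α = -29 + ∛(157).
m_α(x) = x^3 + 87x^2 + 2523x + 24232

Set β = α + 29 = ∛(157), so β^3 = 157. Then (α + 29)^3 - 157 = 0, i.e. α is a root of g(x) = (x + 29)^3 - 157 = x^3 + 87x^2 + 2523x + 24232. Since g(x) = h(x + 29) where h(x) = x^3 - 157, and h is irreducible over Q (because 157 is not a perfect cube, so h has no rational root, and a monic cubic with no rational root is irreducible), g is also irreducible (irreducibility is preserved under the substitution x → x + 29). Hence m_α(x) = x^3 + 87x^2 + 2523x + 24232.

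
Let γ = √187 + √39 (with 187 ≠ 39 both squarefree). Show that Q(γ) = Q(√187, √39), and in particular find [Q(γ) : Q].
[Q(γ) : Q] = 4 (equivalently, Q(γ) = Q(√187, √39))

Obviously Q(γ) ⊆ Q(√187, √39), and [Q(√187, √39):Q] = 4 (since 187, 39 are distinct squarefree integers > 1 with 7293 not a perfect square). To show equality we compute the minimal polynomial of γ. From γ = √187 + √39: γ^2 = 187 + 2√(7293) + 39 = 226 + 2√(7293), so γ^2 - 226 = 2√(7293); squaring, (γ^2 - 226)^2 = 4·7293, i.e. γ^4 - 452γ^2 + 51076 - 29172 = 0, i.e. γ^4 - 452γ^2 + 21904 = 0. So γ is a root of x^4 - 452x^2 + 21904. This polynomial is irreducible over Q: it has no rational root (each ±√187 ± √39 is irrational), and any factorization into two quadratics over Q would force √(7293) ∈ Q (pairing opposite roots) or √187, √39 ∈ Q (other pairings), all impossible. Hence [Q(γ):Q] = 4 = [Q(√187, √39):Q], so Q(γ) = Q(√187, √39).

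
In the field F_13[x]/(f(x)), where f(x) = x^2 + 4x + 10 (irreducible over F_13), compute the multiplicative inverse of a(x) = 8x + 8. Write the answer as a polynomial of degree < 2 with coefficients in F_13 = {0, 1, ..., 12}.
a(x)^(-1) ≡ 3x + 9 (mod f(x))

Since f is irreducible over F_13, F_13[x]/(f) is a field and a(x) ≠ 0 has an inverse. Apply the extended Euclidean algorithm to f(x) and a(x) in F_13[x]: f(x) = (5x + 2)·a(x) + (7). The last nonzero remainder is the constant 7 = gcd(f, a) in F_13. Back-substituting through the division chain expresses 7 = s(x)·a(x) + t(x)·f(x) with s(x) ≡ 8x + 11 (mod f), so (8x + 11)·a(x) ≡ 7 (mod f). Multiplying by 7^(-1) ≡ 2 in F_13 gives a(x)^(-1) ≡ 2·(8x + 11) ≡ 3x + 9 (mod f). Check: (8x + 8)·(3x + 9) = 11x^2 + 5x + 7 ≡ 1 (mod x^2 + 4x + 10).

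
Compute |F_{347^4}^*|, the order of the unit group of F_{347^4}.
|F_{347^4}^*| = 14498327280

F_{347^4} has 347^4 = 14498327281 elements; its multiplicative group consists of all nonzero elements, so |F_{347^4}^*| = 14498327281 - 1 = 14498327280. (It is cyclic since any finite subgroup of the multiplicative group of a field is cyclic.)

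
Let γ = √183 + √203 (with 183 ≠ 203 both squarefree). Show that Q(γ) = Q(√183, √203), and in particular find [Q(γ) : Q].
[Q(γ) : Q] = 4 (equivalently, Q(γ) = Q(√183, √203))

Obviously Q(γ) ⊆ Q(√183, √203), and [Q(√183, √203):Q] = 4 (since 183, 203 are distinct squarefree integers > 1 with 37149 not a perfect square). To show equality we compute the minimal polynomial of γ. From γ = √183 + √203: γ^2 = 183 + 2√(37149) + 203 = 386 + 2√(37149), so γ^2 - 386 = 2√(37149); squaring, (γ^2 - 386)^2 = 4·37149, i.e. γ^4 - 772γ^2 + 148996 - 148596 = 0, i.e. γ^4 - 772γ^2 + 400 = 0. So γ is a root of x^4 - 772x^2 + 400. This polynomial is irreducible over Q: it has no rational root (each ±√183 ± √203 is irrational), and any factorization into two quadratics over Q would force √(37149) ∈ Q (pairing opposite roots) or √183, √203 ∈ Q (other pairings), all impossible. Hence [Q(γ):Q] = 4 = [Q(√183, √203):Q], so Q(γ) = Q(√183, √203).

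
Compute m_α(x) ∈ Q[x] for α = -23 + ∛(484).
m_α(x) = x^3 + 69x^2 + 1587x + 11683

Set β = α + 23 = ∛(484), so β^3 = 484. Then (α + 23)^3 - 484 = 0, i.e. α is a root of g(x) = (x + 23)^3 - 484 = x^3 + 69x^2 + 1587x + 11683. Since g(x) = h(x + 23) where h(x) = x^3 - 484, and h is irreducible over Q (because 484 is not a perfect cube, so h has no rational root, and a monic cubic with no rational root is irreducible), g is also irreducible (irreducibility is preserved under the substitution x → x + 23). Hence m_α(x) = x^3 + 69x^2 + 1587x + 11683.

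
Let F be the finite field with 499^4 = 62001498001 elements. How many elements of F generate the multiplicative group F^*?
There are φ(62001498000) = 14736384000 primitive elements

F_q^* is cyclic of order q - 1 = 62001498000. A cyclic group of order m has exactly φ(m) generators. Here m = 62001498000 = 2^4 · 3 · 5^3 · 13 · 61 · 83 · 157, so the number of primitive elements is φ(62001498000) = 14736384000.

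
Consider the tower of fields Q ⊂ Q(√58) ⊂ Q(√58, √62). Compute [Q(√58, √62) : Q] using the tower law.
[Q(√58, √62) : Q] = 4

[Q(√58):Q] = 2 (min poly x^2 - 58, irreducible since 58 is squarefree > 1). For the top step, suppose √62 ∈ Q(√58), say √62 = c + d√58 with c, d ∈ Q. Squaring: 62 = c^2 + 58d^2 + 2cd√58. Since √58 ∉ Q this forces 2cd = 0. If d = 0 then √62 = c ∈ Q, contradicting 62 squarefree > 1. If c = 0 then 62 = 58d^2, so 58·62 = (58d)^2 is a perfect square in Q — but 58·62 = 3596 is not a perfect square (since 58 and 62 are distinct squarefree integers). Contradiction. Hence √62 ∉ Q(√58), so x^2 - 62 stays irreducible over Q(√58) and [Q(√58, √62) : Q(√58)] = 2. By the tower law, [Q(√58, √62) : Q] = 2 · 2 = 4.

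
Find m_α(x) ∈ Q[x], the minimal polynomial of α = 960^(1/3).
m_α(x) = x^3 - 960

α satisfies α^3 = 960, so x^3 - 960 annihilates α. By the rational root test, a rational root p/q (in lowest terms) of x^3 - 960 would satisfy p^3 = 960 q^3, forcing q = 1 and p^3 = 960; but 960 is not a perfect cube, contradiction. A monic cubic over Q with no rational root is irreducible (any nontrivial factorization would include a linear factor). Hence x^3 - 960 is the minimal polynomial of α, and in particular [Q(α):Q] = 3.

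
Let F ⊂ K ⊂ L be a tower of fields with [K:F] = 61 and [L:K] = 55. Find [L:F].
[L:F] = 3355

The tower law says that for any tower of field extensions F ⊂ K ⊂ L with finite degrees, [L:F] = [L:K] · [K:F]. Here this gives [L:F] = 55 · 61 = 3355.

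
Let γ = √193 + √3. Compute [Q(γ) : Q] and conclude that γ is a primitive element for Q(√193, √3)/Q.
[Q(γ) : Q] = 4 (equivalently, Q(γ) = Q(√193, √3))

Obviously Q(γ) ⊆ Q(√193, √3), and [Q(√193, √3):Q] = 4 (since 193, 3 are distinct squarefree integers > 1 with 579 not a perfect square). To show equality we compute the minimal polynomial of γ. From γ = √193 + √3: γ^2 = 193 + 2√(579) + 3 = 196 + 2√(579), so γ^2 - 196 = 2√(579); squaring, (γ^2 - 196)^2 = 4·579, i.e. γ^4 - 392γ^2 + 38416 - 2316 = 0, i.e. γ^4 - 392γ^2 + 36100 = 0. So γ is a root of x^4 - 392x^2 + 36100. This polynomial is irreducible over Q: it has no rational root (each ±√193 ± √3 is irrational), and any factorization into two quadratics over Q would force √(579) ∈ Q (pairing opposite roots) or √193, √3 ∈ Q (other pairings), all impossible. Hence [Q(γ):Q] = 4 = [Q(√193, √3):Q], so Q(γ) = Q(√193, √3).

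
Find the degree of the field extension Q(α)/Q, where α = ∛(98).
[Q(α):Q] = 3

The minimal polynomial of α is x^3 - 98, irreducible over Q since 98 is not a perfect cube (so x^3 - 98 has no rational root). Hence [Q(α):Q] = deg(m_α) = 3.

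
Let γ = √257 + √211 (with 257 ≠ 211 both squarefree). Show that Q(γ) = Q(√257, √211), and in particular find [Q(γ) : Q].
[Q(γ) : Q] = 4 (equivalently, Q(γ) = Q(√257, √211))

Obviously Q(γ) ⊆ Q(√257, √211), and [Q(√257, √211):Q] = 4 (since 257, 211 are distinct squarefree integers > 1 with 54227 not a perfect square). To show equality we compute the minimal polynomial of γ. From γ = √257 + √211: γ^2 = 257 + 2√(54227) + 211 = 468 + 2√(54227), so γ^2 - 468 = 2√(54227); squaring, (γ^2 - 468)^2 = 4·54227, i.e. γ^4 - 936γ^2 + 219024 - 216908 = 0, i.e. γ^4 - 936γ^2 + 2116 = 0. So γ is a root of x^4 - 936x^2 + 2116. This polynomial is irreducible over Q: it has no rational root (each ±√257 ± √211 is irrational), and any factorization into two quadratics over Q would force √(54227) ∈ Q (pairing opposite roots) or √257, √211 ∈ Q (other pairings), all impossible. Hence [Q(γ):Q] = 4 = [Q(√257, √211):Q], so Q(γ) = Q(√257, √211).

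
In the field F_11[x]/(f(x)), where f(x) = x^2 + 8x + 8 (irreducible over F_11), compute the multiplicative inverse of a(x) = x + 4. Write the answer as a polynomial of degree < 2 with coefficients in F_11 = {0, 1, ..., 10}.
a(x)^(-1) ≡ 7x + 6 (mod f(x))

Since f is irreducible over F_11, F_11[x]/(f) is a field and a(x) ≠ 0 has an inverse. Apply the extended Euclidean algorithm to f(x) and a(x) in F_11[x]: f(x) = (x + 4)·a(x) + (3). The last nonzero remainder is the constant 3 = gcd(f, a) in F_11. Back-substituting through the division chain expresses 3 = s(x)·a(x) + t(x)·f(x) with s(x) ≡ 10x + 7 (mod f), so (10x + 7)·a(x) ≡ 3 (mod f). Multiplying by 3^(-1) ≡ 4 in F_11 gives a(x)^(-1) ≡ 4·(10x + 7) ≡ 7x + 6 (mod f). Check: (x + 4)·(7x + 6) = 7x^2 + x + 2 ≡ 1 (mod x^2 + 8x + 8).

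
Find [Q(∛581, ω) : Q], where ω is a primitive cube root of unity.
[Q(∛581, ω) : Q] = 6

[Q(∛581):Q] = 3 (min poly x^3 - 581, irreducible since 581 is not a perfect cube). [Q(ω):Q] = 2 (min poly x^2 + x + 1). Since Q(∛581) ⊂ R and ω ∉ R, we have ω ∉ Q(∛581), so x^2 + x + 1 remains irreducible over Q(∛581) and [Q(∛581, ω) : Q(∛581)] = 2. By the tower law, [Q(∛581, ω) : Q] = 3 · 2 = 6. (In fact Q(∛581, ω) is the splitting field of x^3 - 581 over Q.)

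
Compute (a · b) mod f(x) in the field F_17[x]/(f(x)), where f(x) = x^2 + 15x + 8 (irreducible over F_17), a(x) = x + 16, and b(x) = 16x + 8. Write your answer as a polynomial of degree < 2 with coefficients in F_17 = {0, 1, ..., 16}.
a · b ≡ 7x (mod f(x))

Multiply in F_17[x]: a(x)·b(x) = (x + 16)·(16x + 8) = 16x^2 + 9x + 9. This has degree ≥ 2, so divide by f(x) over F_17: 16x^2 + 9x + 9 = (16)·(x^2 + 15x + 8) + (7x). Hence a·b ≡ 7x (mod f). (F_17[x]/(f) is a field with 17^2 = 289 elements since f is irreducible of degree 2.)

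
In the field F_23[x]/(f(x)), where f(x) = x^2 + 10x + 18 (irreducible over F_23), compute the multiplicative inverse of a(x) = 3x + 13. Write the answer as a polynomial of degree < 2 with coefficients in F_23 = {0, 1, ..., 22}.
a(x)^(-1) ≡ 2x + 19 (mod f(x))

Since f is irreducible over F_23, F_23[x]/(f) is a field and a(x) ≠ 0 has an inverse. Apply the extended Euclidean algorithm to f(x) and a(x) in F_23[x]: f(x) = (8x + 7)·a(x) + (19). The last nonzero remainder is the constant 19 = gcd(f, a) in F_23. Back-substituting through the division chain expresses 19 = s(x)·a(x) + t(x)·f(x) with s(x) ≡ 15x + 16 (mod f), so (15x + 16)·a(x) ≡ 19 (mod f). Multiplying by 19^(-1) ≡ 17 in F_23 gives a(x)^(-1) ≡ 17·(15x + 16) ≡ 2x + 19 (mod f). Check: (3x + 13)·(2x + 19) = 6x^2 + 14x + 17 ≡ 1 (mod x^2 + 10x + 18).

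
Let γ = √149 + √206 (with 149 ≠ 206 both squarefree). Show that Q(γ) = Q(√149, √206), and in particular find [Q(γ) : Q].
[Q(γ) : Q] = 4 (equivalently, Q(γ) = Q(√149, √206))

Obviously Q(γ) ⊆ Q(√149, √206), and [Q(√149, √206):Q] = 4 (since 149, 206 are distinct squarefree integers > 1 with 30694 not a perfect square). To show equality we compute the minimal polynomial of γ. From γ = √149 + √206: γ^2 = 149 + 2√(30694) + 206 = 355 + 2√(30694), so γ^2 - 355 = 2√(30694); squaring, (γ^2 - 355)^2 = 4·30694, i.e. γ^4 - 710γ^2 + 126025 - 122776 = 0, i.e. γ^4 - 710γ^2 + 3249 = 0. So γ is a root of x^4 - 710x^2 + 3249. This polynomial is irreducible over Q: it has no rational root (each ±√149 ± √206 is irrational), and any factorization into two quadratics over Q would force √(30694) ∈ Q (pairing opposite roots) or √149, √206 ∈ Q (other pairings), all impossible. Hence [Q(γ):Q] = 4 = [Q(√149, √206):Q], so Q(γ) = Q(√149, √206).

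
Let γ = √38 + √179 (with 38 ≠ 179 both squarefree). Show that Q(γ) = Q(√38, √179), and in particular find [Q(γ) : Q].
[Q(γ) : Q] = 4 (equivalently, Q(γ) = Q(√38, √179))

Obviously Q(γ) ⊆ Q(√38, √179), and [Q(√38, √179):Q] = 4 (since 38, 179 are distinct squarefree integers > 1 with 6802 not a perfect square). To show equality we compute the minimal polynomial of γ. From γ = √38 + √179: γ^2 = 38 + 2√(6802) + 179 = 217 + 2√(6802), so γ^2 - 217 = 2√(6802); squaring, (γ^2 - 217)^2 = 4·6802, i.e. γ^4 - 434γ^2 + 47089 - 27208 = 0, i.e. γ^4 - 434γ^2 + 19881 = 0. So γ is a root of x^4 - 434x^2 + 19881. This polynomial is irreducible over Q: it has no rational root (each ±√38 ± √179 is irrational), and any factorization into two quadratics over Q would force √(6802) ∈ Q (pairing opposite roots) or √38, √179 ∈ Q (other pairings), all impossible. Hence [Q(γ):Q] = 4 = [Q(√38, √179):Q], so Q(γ) = Q(√38, √179).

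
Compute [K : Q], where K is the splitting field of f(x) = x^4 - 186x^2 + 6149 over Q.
[K : Q] = 4

Solving the quadratic in x^2: x^2 = (186 ± √(186^2 - 4·6149))/2 = (186 ± √10000)/2 = (186 ± 100)/2, giving x^2 = 143 or x^2 = 43. So f(x) = (x^2 - 143)(x^2 - 43) and the roots of f are ±√143, ±√43. Hence the splitting field is K = Q(√143, √43). Since 143 and 43 are distinct squarefree integers > 1, their product 6149 is not a perfect square, so √43 ∉ Q(√143). By the tower law [K:Q] = [Q(√143,√43):Q(√143)] · [Q(√143):Q] = 2 · 2 = 4.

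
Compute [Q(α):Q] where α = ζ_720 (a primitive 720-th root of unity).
[Q(α):Q] = 192

The minimal polynomial of ζ_720 over Q is the 720-th cyclotomic polynomial Φ_720(x), which is irreducible over Q and has degree φ(720) = 192. Hence [Q(α):Q] = φ(720) = 192.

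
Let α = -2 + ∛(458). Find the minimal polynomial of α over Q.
m_α(x) = x^3 + 6x^2 + 12x - 450

Set β = α + 2 = ∛(458), so β^3 = 458. Then (α + 2)^3 - 458 = 0, i.e. α is a root of g(x) = (x + 2)^3 - 458 = x^3 + 6x^2 + 12x - 450. Since g(x) = h(x + 2) where h(x) = x^3 - 458, and h is irreducible over Q (because 458 is not a perfect cube, so h has no rational root, and a monic cubic with no rational root is irreducible), g is also irreducible (irreducibility is preserved under the substitution x → x + 2). Hence m_α(x) = x^3 + 6x^2 + 12x - 450.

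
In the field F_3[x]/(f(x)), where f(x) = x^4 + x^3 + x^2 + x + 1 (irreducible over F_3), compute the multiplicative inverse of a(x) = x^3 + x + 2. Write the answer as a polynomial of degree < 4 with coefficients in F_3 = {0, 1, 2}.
a(x)^(-1) ≡ x^3 + 2x^2 (mod f(x))

Since f is irreducible over F_3, F_3[x]/(f) is a field and a(x) ≠ 0 has an inverse. Apply the extended Euclidean algorithm to f(x) and a(x) in F_3[x]: f(x) = (x + 1)·a(x) + (x + 2);  a(x) = (x^2 + x + 2)·(x + 2) + (1). The last nonzero remainder is the constant 1 = gcd(f, a) in F_3. Back-substituting through the division chain expresses 1 = s(x)·a(x) + t(x)·f(x) with s(x) ≡ x^3 + 2x^2 (mod f), so a(x)^(-1) ≡ s(x) = x^3 + 2x^2 (mod f). Check: (x^3 + x + 2)·(x^3 + 2x^2) = x^6 + 2x^5 + x^4 + x^3 + x^2 ≡ 1 (mod x^4 + x^3 + x^2 + x + 1).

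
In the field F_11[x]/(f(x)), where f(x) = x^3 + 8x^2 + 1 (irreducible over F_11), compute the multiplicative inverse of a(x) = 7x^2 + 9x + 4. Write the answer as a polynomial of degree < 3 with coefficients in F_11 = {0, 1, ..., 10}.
a(x)^(-1) ≡ x + 2 (mod f(x))

Since f is irreducible over F_11, F_11[x]/(f) is a field and a(x) ≠ 0 has an inverse. Apply the extended Euclidean algorithm to f(x) and a(x) in F_11[x]: f(x) = (8x + 5)·a(x) + (3). The last nonzero remainder is the constant 3 = gcd(f, a) in F_11. Back-substituting through the division chain expresses 3 = s(x)·a(x) + t(x)·f(x) with s(x) ≡ 3x + 6 (mod f), so (3x + 6)·a(x) ≡ 3 (mod f). Multiplying by 3^(-1) ≡ 4 in F_11 gives a(x)^(-1) ≡ 4·(3x + 6) ≡ x + 2 (mod f). Check: (7x^2 + 9x + 4)·(x + 2) = 7x^3 + x^2 + 8 ≡ 1 (mod x^3 + 8x^2 + 1).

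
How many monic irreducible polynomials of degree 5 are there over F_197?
There are 59341856112 monic irreducible polynomials of degree 5 over F_197

Each element of F_{197^5} that lies in no proper subfield is a root of exactly one monic irreducible of degree 5 over F_197, and each such polynomial has 5 distinct roots in F_{197^5}. By Möbius inversion the count is N_197(5) = (1/5) Σ_{d|5} μ(5/d) · 197^d = (1/5)(μ(5)·197^1 + μ(1)·197^5) = 296709280560/5 = 59341856112.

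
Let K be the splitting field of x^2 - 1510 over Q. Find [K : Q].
[K : Q] = 2

f(x) = x^2 - 1510 factors as (x - √1510)(x + √1510). The splitting field is K = Q(√1510). Since 1510 is squarefree and > 1, it is not a perfect square, so x^2 - 1510 is irreducible over Q and [Q(√1510) : Q] = 2. Hence [K : Q] = 2.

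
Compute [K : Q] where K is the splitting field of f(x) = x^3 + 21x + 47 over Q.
[K : Q] = 6

By the rational root test, any rational root of the monic integer polynomial f(x) = x^3 + 21x + 47 must be an integer dividing the constant term 47, i.e. one of ±{1, 47}. Evaluating: f(1) = 69, f(-1) = 25, f(47) = 104857, f(-47) = -104763; none is 0, so f has no rational root and is therefore irreducible over Q (a cubic with no linear factor over a field is irreducible). For an irreducible cubic, the Galois group is A_3 or S_3 according as the discriminant disc(f) = -4a^3 - 27b^2 = -4·(21)^3 - 27·(47)^2 = -96687 is or is not a square in Q. Here disc(f) = -96687 is not a perfect square in Q, so the Galois group of f over Q is not contained in A_3 and must be all of S_3. The splitting field has degree |S_3| = 6 over Q, so [K : Q] = 6.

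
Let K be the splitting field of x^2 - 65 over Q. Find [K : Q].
[K : Q] = 2

f(x) = x^2 - 65 factors as (x - √65)(x + √65). The splitting field is K = Q(√65). Since 65 is squarefree and > 1, it is not a perfect square, so x^2 - 65 is irreducible over Q and [Q(√65) : Q] = 2. Hence [K : Q] = 2.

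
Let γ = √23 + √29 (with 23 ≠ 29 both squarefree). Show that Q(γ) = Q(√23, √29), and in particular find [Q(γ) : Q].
[Q(γ) : Q] = 4 (equivalently, Q(γ) = Q(√23, √29))

Obviously Q(γ) ⊆ Q(√23, √29), and [Q(√23, √29):Q] = 4 (since 23, 29 are distinct squarefree integers > 1 with 667 not a perfect square). To show equality we compute the minimal polynomial of γ. From γ = √23 + √29: γ^2 = 23 + 2√(667) + 29 = 52 + 2√(667), so γ^2 - 52 = 2√(667); squaring, (γ^2 - 52)^2 = 4·667, i.e. γ^4 - 104γ^2 + 2704 - 2668 = 0, i.e. γ^4 - 104γ^2 + 36 = 0. So γ is a root of x^4 - 104x^2 + 36. This polynomial is irreducible over Q: it has no rational root (each ±√23 ± √29 is irrational), and any factorization into two quadratics over Q would force √(667) ∈ Q (pairing opposite roots) or √23, √29 ∈ Q (other pairings), all impossible. Hence [Q(γ):Q] = 4 = [Q(√23, √29):Q], so Q(γ) = Q(√23, √29).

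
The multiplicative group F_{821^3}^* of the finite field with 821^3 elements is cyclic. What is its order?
|F_{821^3}^*| = 553387660

F_{821^3} has 821^3 = 553387661 elements; its multiplicative group consists of all nonzero elements, so |F_{821^3}^*| = 553387661 - 1 = 553387660. (It is cyclic since any finite subgroup of the multiplicative group of a field is cyclic.)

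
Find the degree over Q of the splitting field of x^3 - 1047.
[K : Q] = 6

The roots of x^3 - 1047 are ∛1047, ω∛1047, ω^2∛1047 where ω = e^(2πi/3) is a primitive cube root of unity, so K = Q(∛1047, ω). Now [Q(∛1047):Q] = 3 (since 1047 is not a perfect cube, x^3 - 1047 is irreducible) and [Q(ω):Q] = 2. Both 2 and 3 divide [K:Q], and [K:Q] ≤ 3·2 = 6, so [K:Q] = 6. (Equivalently: Q(∛1047) ⊂ R but ω ∉ R, so [K : Q(∛1047)] = 2.)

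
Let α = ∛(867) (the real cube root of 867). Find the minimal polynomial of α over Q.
m_α(x) = x^3 - 867

α satisfies α^3 = 867, so x^3 - 867 annihilates α. By the rational root test, a rational root p/q (in lowest terms) of x^3 - 867 would satisfy p^3 = 867 q^3, forcing q = 1 and p^3 = 867; but 867 is not a perfect cube, contradiction. A monic cubic over Q with no rational root is irreducible (any nontrivial factorization would include a linear factor). Hence x^3 - 867 is the minimal polynomial of α, and in particular [Q(α):Q] = 3.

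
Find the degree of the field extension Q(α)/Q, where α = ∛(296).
[Q(α):Q] = 3

The minimal polynomial of α is x^3 - 296, irreducible over Q since 296 is not a perfect cube (so x^3 - 296 has no rational root). Hence [Q(α):Q] = deg(m_α) = 3.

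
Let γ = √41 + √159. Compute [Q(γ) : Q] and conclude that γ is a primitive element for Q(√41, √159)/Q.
[Q(γ) : Q] = 4 (equivalently, Q(γ) = Q(√41, √159))

Obviously Q(γ) ⊆ Q(√41, √159), and [Q(√41, √159):Q] = 4 (since 41, 159 are distinct squarefree integers > 1 with 6519 not a perfect square). To show equality we compute the minimal polynomial of γ. From γ = √41 + √159: γ^2 = 41 + 2√(6519) + 159 = 200 + 2√(6519), so γ^2 - 200 = 2√(6519); squaring, (γ^2 - 200)^2 = 4·6519, i.e. γ^4 - 400γ^2 + 40000 - 26076 = 0, i.e. γ^4 - 400γ^2 + 13924 = 0. So γ is a root of x^4 - 400x^2 + 13924. This polynomial is irreducible over Q: it has no rational root (each ±√41 ± √159 is irrational), and any factorization into two quadratics over Q would force √(6519) ∈ Q (pairing opposite roots) or √41, √159 ∈ Q (other pairings), all impossible. Hence [Q(γ):Q] = 4 = [Q(√41, √159):Q], so Q(γ) = Q(√41, √159).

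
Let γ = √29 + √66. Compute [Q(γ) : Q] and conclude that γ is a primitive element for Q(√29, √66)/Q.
[Q(γ) : Q] = 4 (equivalently, Q(γ) = Q(√29, √66))

Obviously Q(γ) ⊆ Q(√29, √66), and [Q(√29, √66):Q] = 4 (since 29, 66 are distinct squarefree integers > 1 with 1914 not a perfect square). To show equality we compute the minimal polynomial of γ. From γ = √29 + √66: γ^2 = 29 + 2√(1914) + 66 = 95 + 2√(1914), so γ^2 - 95 = 2√(1914); squaring, (γ^2 - 95)^2 = 4·1914, i.e. γ^4 - 190γ^2 + 9025 - 7656 = 0, i.e. γ^4 - 190γ^2 + 1369 = 0. So γ is a root of x^4 - 190x^2 + 1369. This polynomial is irreducible over Q: it has no rational root (each ±√29 ± √66 is irrational), and any factorization into two quadratics over Q would force √(1914) ∈ Q (pairing opposite roots) or √29, √66 ∈ Q (other pairings), all impossible. Hence [Q(γ):Q] = 4 = [Q(√29, √66):Q], so Q(γ) = Q(√29, √66).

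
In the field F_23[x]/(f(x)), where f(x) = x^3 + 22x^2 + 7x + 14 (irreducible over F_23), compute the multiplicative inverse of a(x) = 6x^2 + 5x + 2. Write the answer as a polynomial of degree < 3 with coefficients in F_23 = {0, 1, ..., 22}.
a(x)^(-1) ≡ 21x^2 + 15x + 5 (mod f(x))

Since f is irreducible over F_23, F_23[x]/(f) is a field and a(x) ≠ 0 has an inverse. Apply the extended Euclidean algorithm to f(x) and a(x) in F_23[x]: f(x) = (4x + 8)·a(x) + (5x + 21);  a(x) = (15x + 7)·(5x + 21) + (16). The last nonzero remainder is the constant 16 = gcd(f, a) in F_23. Back-substituting through the division chain expresses 16 = s(x)·a(x) + t(x)·f(x) with s(x) ≡ 14x^2 + 10x + 11 (mod f), so (14x^2 + 10x + 11)·a(x) ≡ 16 (mod f). Multiplying by 16^(-1) ≡ 13 in F_23 gives a(x)^(-1) ≡ 13·(14x^2 + 10x + 11) ≡ 21x^2 + 15x + 5 (mod f). Check: (6x^2 + 5x + 2)·(21x^2 + 15x + 5) = 11x^4 + 11x^3 + 9x^2 + 9x + 10 ≡ 1 (mod x^3 + 22x^2 + 7x + 14).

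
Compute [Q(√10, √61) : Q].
[Q(√10, √61) : Q] = 4

[Q(√10):Q] = 2 (min poly x^2 - 10, irreducible since 10 is squarefree > 1). For the top step, suppose √61 ∈ Q(√10), say √61 = c + d√10 with c, d ∈ Q. Squaring: 61 = c^2 + 10d^2 + 2cd√10. Since √10 ∉ Q this forces 2cd = 0. If d = 0 then √61 = c ∈ Q, contradicting 61 squarefree > 1. If c = 0 then 61 = 10d^2, so 10·61 = (10d)^2 is a perfect square in Q — but 10·61 = 610 is not a perfect square (since 10 and 61 are distinct squarefree integers). Contradiction. Hence √61 ∉ Q(√10), so x^2 - 61 stays irreducible over Q(√10) and [Q(√10, √61) : Q(√10)] = 2. By the tower law, [Q(√10, √61) : Q] = 2 · 2 = 4.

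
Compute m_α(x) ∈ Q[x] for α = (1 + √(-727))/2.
m_α(x) = x^2 - x + 182

From 2α - 1 = √(-727), squaring gives (2α - 1)^2 = -727, i.e. 4α^2 - 4α + 1 = -727, so α^2 - α + (1 + 727)/4 = 0. Since -727 ≡ 1 (mod 4), (1 + 727)/4 = 182 ∈ Z. The polynomial x^2 - x + 182 has discriminant 1 - 4·(182) = -727, which is not a perfect square in Q (d = -727 is squarefree and ≠ 1), so x^2 - x + 182 is irreducible over Q. It is the minimal polynomial of α.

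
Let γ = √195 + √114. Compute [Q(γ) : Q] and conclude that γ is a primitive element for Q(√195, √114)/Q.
[Q(γ) : Q] = 4 (equivalently, Q(γ) = Q(√195, √114))

Obviously Q(γ) ⊆ Q(√195, √114), and [Q(√195, √114):Q] = 4 (since 195, 114 are distinct squarefree integers > 1 with 22230 not a perfect square). To show equality we compute the minimal polynomial of γ. From γ = √195 + √114: γ^2 = 195 + 2√(22230) + 114 = 309 + 2√(22230), so γ^2 - 309 = 2√(22230); squaring, (γ^2 - 309)^2 = 4·22230, i.e. γ^4 - 618γ^2 + 95481 - 88920 = 0, i.e. γ^4 - 618γ^2 + 6561 = 0. So γ is a root of x^4 - 618x^2 + 6561. This polynomial is irreducible over Q: it has no rational root (each ±√195 ± √114 is irrational), and any factorization into two quadratics over Q would force √(22230) ∈ Q (pairing opposite roots) or √195, √114 ∈ Q (other pairings), all impossible. Hence [Q(γ):Q] = 4 = [Q(√195, √114):Q], so Q(γ) = Q(√195, √114).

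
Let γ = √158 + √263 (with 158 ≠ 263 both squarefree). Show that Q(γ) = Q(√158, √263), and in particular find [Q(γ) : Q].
[Q(γ) : Q] = 4 (equivalently, Q(γ) = Q(√158, √263))

Obviously Q(γ) ⊆ Q(√158, √263), and [Q(√158, √263):Q] = 4 (since 158, 263 are distinct squarefree integers > 1 with 41554 not a perfect square). To show equality we compute the minimal polynomial of γ. From γ = √158 + √263: γ^2 = 158 + 2√(41554) + 263 = 421 + 2√(41554), so γ^2 - 421 = 2√(41554); squaring, (γ^2 - 421)^2 = 4·41554, i.e. γ^4 - 842γ^2 + 177241 - 166216 = 0, i.e. γ^4 - 842γ^2 + 11025 = 0. So γ is a root of x^4 - 842x^2 + 11025. This polynomial is irreducible over Q: it has no rational root (each ±√158 ± √263 is irrational), and any factorization into two quadratics over Q would force √(41554) ∈ Q (pairing opposite roots) or √158, √263 ∈ Q (other pairings), all impossible. Hence [Q(γ):Q] = 4 = [Q(√158, √263):Q], so Q(γ) = Q(√158, √263).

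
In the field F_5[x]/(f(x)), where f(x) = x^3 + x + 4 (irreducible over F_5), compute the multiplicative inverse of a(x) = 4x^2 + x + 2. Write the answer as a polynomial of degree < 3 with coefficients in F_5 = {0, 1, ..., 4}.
a(x)^(-1) ≡ 2x^2 + 2x + 3 (mod f(x))

Since f is irreducible over F_5, F_5[x]/(f) is a field and a(x) ≠ 0 has an inverse. Apply the extended Euclidean algorithm to f(x) and a(x) in F_5[x]: f(x) = (4x + 4)·a(x) + (4x + 1);  a(x) = (x)·(4x + 1) + (2). The last nonzero remainder is the constant 2 = gcd(f, a) in F_5. Back-substituting through the division chain expresses 2 = s(x)·a(x) + t(x)·f(x) with s(x) ≡ 4x^2 + 4x + 1 (mod f), so (4x^2 + 4x + 1)·a(x) ≡ 2 (mod f). Multiplying by 2^(-1) ≡ 3 in F_5 gives a(x)^(-1) ≡ 3·(4x^2 + 4x + 1) ≡ 2x^2 + 2x + 3 (mod f). Check: (4x^2 + x + 2)·(2x^2 + 2x + 3) = 3x^4 + 3x^2 + 2x + 1 ≡ 1 (mod x^3 + x + 4).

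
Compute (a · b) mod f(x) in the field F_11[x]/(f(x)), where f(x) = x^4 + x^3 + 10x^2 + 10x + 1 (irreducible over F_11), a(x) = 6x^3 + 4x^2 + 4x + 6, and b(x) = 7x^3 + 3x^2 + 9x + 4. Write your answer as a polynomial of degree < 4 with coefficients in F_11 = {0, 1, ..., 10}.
a · b ≡ 6x^3 + 10x^2 + 2 (mod f(x))

Multiply in F_11[x]: a(x)·b(x) = (6x^3 + 4x^2 + 4x + 6)·(7x^3 + 3x^2 + 9x + 4) = 9x^6 + 2x^5 + 6x^4 + 4x^3 + 4x^2 + 4x + 2. This has degree ≥ 4, so divide by f(x) over F_11: 9x^6 + 2x^5 + 6x^4 + 4x^3 + 4x^2 + 4x + 2 = (9x^2 + 4x)·(x^4 + x^3 + 10x^2 + 10x + 1) + (6x^3 + 10x^2 + 2). Hence a·b ≡ 6x^3 + 10x^2 + 2 (mod f). (F_11[x]/(f) is a field with 11^4 = 14641 elements since f is irreducible of degree 4.)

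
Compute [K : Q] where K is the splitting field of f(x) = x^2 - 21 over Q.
[K : Q] = 2

f(x) = x^2 - 21 factors as (x - √21)(x + √21). The splitting field is K = Q(√21). Since 21 is squarefree and > 1, it is not a perfect square, so x^2 - 21 is irreducible over Q and [Q(√21) : Q] = 2. Hence [K : Q] = 2.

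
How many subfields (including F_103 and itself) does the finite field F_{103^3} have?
F_{103^3} has 2 subfields

The subfields of F_{p^n} are exactly the fields F_{p^d} for d | n (each is the fixed field of the unique index-d subgroup of Gal(F_{p^n}/F_p) ≅ Z/nZ). The divisors of n = 3 are {1, 3}, giving 2 subfields: F_{103^1}, F_{103^3}.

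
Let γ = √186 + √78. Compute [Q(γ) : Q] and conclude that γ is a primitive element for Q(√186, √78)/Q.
[Q(γ) : Q] = 4 (equivalently, Q(γ) = Q(√186, √78))

Obviously Q(γ) ⊆ Q(√186, √78), and [Q(√186, √78):Q] = 4 (since 186, 78 are distinct squarefree integers > 1 with 14508 not a perfect square). To show equality we compute the minimal polynomial of γ. From γ = √186 + √78: γ^2 = 186 + 2√(14508) + 78 = 264 + 2√(14508), so γ^2 - 264 = 2√(14508); squaring, (γ^2 - 264)^2 = 4·14508, i.e. γ^4 - 528γ^2 + 69696 - 58032 = 0, i.e. γ^4 - 528γ^2 + 11664 = 0. So γ is a root of x^4 - 528x^2 + 11664. This polynomial is irreducible over Q: it has no rational root (each ±√186 ± √78 is irrational), and any factorization into two quadratics over Q would force √(14508) ∈ Q (pairing opposite roots) or √186, √78 ∈ Q (other pairings), all impossible. Hence [Q(γ):Q] = 4 = [Q(√186, √78):Q], so Q(γ) = Q(√186, √78).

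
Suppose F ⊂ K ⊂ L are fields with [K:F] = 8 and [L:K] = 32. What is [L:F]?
[L:F] = 256

The tower law says that for any tower of field extensions F ⊂ K ⊂ L with finite degrees, [L:F] = [L:K] · [K:F]. Here this gives [L:F] = 32 · 8 = 256.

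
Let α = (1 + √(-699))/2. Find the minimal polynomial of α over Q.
m_α(x) = x^2 - x + 175

From 2α - 1 = √(-699), squaring gives (2α - 1)^2 = -699, i.e. 4α^2 - 4α + 1 = -699, so α^2 - α + (1 + 699)/4 = 0. Since -699 ≡ 1 (mod 4), (1 + 699)/4 = 175 ∈ Z. The polynomial x^2 - x + 175 has discriminant 1 - 4·(175) = -699, which is not a perfect square in Q (d = -699 is squarefree and ≠ 1), so x^2 - x + 175 is irreducible over Q. It is the minimal polynomial of α.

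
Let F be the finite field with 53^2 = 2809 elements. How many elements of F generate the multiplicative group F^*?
There are φ(2808) = 864 primitive elements

F_q^* is cyclic of order q - 1 = 2808. A cyclic group of order m has exactly φ(m) generators. Here m = 2808 = 2^3 · 3^3 · 13, so the number of primitive elements is φ(2808) = 864.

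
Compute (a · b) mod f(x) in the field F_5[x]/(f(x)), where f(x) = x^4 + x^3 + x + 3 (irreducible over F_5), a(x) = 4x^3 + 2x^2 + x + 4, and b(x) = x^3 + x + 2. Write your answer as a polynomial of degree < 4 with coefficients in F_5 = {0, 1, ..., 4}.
a · b ≡ 3x^3 + 2 (mod f(x))

Multiply in F_5[x]: a(x)·b(x) = (4x^3 + 2x^2 + x + 4)·(x^3 + x + 2) = 4x^6 + 2x^5 + 4x^3 + x + 3. This has degree ≥ 4, so divide by f(x) over F_5: 4x^6 + 2x^5 + 4x^3 + x + 3 = (4x^2 + 3x + 2)·(x^4 + x^3 + x + 3) + (3x^3 + 2). Hence a·b ≡ 3x^3 + 2 (mod f). (F_5[x]/(f) is a field with 5^4 = 625 elements since f is irreducible of degree 4.)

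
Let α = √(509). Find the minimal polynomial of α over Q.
m_α(x) = x^2 - 509

α satisfies α^2 - 509 = 0, so x^2 - 509 annihilates α. Since d = 509 is squarefree and ≠ 1, it is not a perfect square in Q, so x^2 - 509 has no rational root and is therefore irreducible over Q (a degree-2 polynomial over a field is irreducible iff it has no root). Hence m_α(x) = x^2 - 509.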